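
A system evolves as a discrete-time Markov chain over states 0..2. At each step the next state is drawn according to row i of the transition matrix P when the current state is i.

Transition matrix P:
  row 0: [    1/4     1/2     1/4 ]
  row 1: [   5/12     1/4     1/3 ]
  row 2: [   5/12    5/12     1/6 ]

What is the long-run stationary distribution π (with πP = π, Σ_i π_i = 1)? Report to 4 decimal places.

π = [0.3571, 0.3827, 0.2602]

Balance equations π_j = Σ_i π_i·P[i][j]:
  π_0 = 1/4·π_0 + 5/12·π_1 + 5/12·π_2
  π_1 = 1/2·π_0 + 1/4·π_1 + 5/12·π_2
  normalize: π_0 + π_1 + π_2 = 1
Solving the linear system gives exactly π = [5/14, 75/196, 51/196].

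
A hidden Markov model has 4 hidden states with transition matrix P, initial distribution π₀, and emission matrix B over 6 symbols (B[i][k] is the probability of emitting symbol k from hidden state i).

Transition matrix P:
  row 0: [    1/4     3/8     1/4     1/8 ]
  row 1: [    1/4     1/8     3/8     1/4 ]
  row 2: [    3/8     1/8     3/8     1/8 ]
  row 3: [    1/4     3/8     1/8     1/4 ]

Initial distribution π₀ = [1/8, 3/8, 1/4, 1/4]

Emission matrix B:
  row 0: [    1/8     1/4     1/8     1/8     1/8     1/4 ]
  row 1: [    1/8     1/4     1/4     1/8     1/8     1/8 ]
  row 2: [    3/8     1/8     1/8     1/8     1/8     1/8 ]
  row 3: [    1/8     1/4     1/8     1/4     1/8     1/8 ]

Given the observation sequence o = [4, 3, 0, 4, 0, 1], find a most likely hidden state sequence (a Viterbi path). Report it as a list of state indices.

path = [1, 2, 2, 2, 2, 0]

t=0: δ = [1.562e-02, 4.688e-02, 3.125e-02, 3.125e-02]  (obs o_0=4)
t=1: δ = [1.465e-03, 1.465e-03, 2.197e-03, 2.930e-03]  ψ = [1, 3, 1, 1]  (obs o_1=3)
t=2: δ = [1.030e-04, 1.373e-04, 3.090e-04, 9.155e-05]  ψ = [2, 3, 2, 3]  (obs o_2=0)
t=3: δ = [1.448e-05, 4.828e-06, 1.448e-05, 4.828e-06]  ψ = [2, 0, 2, 2]  (obs o_3=4)
t=4: δ = [6.789e-07, 6.789e-07, 2.037e-06, 2.263e-07]  ψ = [2, 0, 2, 0]  (obs o_4=0)
t=5: δ = [1.910e-07, 6.365e-08, 9.548e-08, 6.365e-08]  ψ = [2, 0, 2, 2]  (obs o_5=1)
backtrack: best end state = 0; path = [1, 2, 2, 2, 2, 0]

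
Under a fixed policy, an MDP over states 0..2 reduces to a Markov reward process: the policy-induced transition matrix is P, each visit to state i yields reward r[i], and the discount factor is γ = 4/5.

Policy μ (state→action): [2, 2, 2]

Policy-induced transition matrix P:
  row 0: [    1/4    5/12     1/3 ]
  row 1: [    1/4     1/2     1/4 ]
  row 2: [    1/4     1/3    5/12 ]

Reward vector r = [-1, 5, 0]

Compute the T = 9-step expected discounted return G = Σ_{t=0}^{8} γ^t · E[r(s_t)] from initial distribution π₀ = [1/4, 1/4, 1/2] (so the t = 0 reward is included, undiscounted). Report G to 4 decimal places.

G = 7.1071

t=0: π = [0.2500, 0.2500, 0.5000], E[r] = 1.0000, γ^t·E[r] = 1.000000, running G = 1.000000
t=1: π = [0.2500, 0.3958, 0.3542], E[r] = 1.7292, γ^t·E[r] = 1.383333, running G = 2.383333
t=2: π = [0.2500, 0.4201, 0.3299], E[r] = 1.8507, γ^t·E[r] = 1.184444, running G = 3.567778
t=3: π = [0.2500, 0.4242, 0.3258], E[r] = 1.8709, γ^t·E[r] = 0.957926, running G = 4.525704
t=4: π = [0.2500, 0.4249, 0.3251], E[r] = 1.8743, γ^t·E[r] = 0.767723, running G = 5.293427
t=5: π = [0.2500, 0.4250, 0.3250], E[r] = 1.8749, γ^t·E[r] = 0.614363, running G = 5.907790
t=6: π = [0.2500, 0.4250, 0.3250], E[r] = 1.8750, γ^t·E[r] = 0.491515, running G = 6.399305
t=7: π = [0.2500, 0.4250, 0.3250], E[r] = 1.8750, γ^t·E[r] = 0.393215, running G = 6.792521
t=8: π = [0.2500, 0.4250, 0.3250], E[r] = 1.8750, γ^t·E[r] = 0.314573, running G = 7.107093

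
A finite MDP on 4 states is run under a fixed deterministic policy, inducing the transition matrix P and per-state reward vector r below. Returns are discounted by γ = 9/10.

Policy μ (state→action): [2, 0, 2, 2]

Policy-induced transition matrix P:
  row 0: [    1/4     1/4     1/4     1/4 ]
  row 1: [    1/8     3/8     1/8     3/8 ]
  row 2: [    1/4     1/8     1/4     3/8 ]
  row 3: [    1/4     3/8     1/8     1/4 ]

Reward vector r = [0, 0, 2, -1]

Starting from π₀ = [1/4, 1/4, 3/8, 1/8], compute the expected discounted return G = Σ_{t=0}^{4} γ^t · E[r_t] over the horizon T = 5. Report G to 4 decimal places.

G = 0.7882

t=0: π = [0.2500, 0.2500, 0.3750, 0.1250], E[r] = 0.6250, γ^t·E[r] = 0.625000, running G = 0.625000
t=1: π = [0.2188, 0.2500, 0.2031, 0.3281], E[r] = 0.0781, γ^t·E[r] = 0.070313, running G = 0.695313
t=2: π = [0.2188, 0.2969, 0.1777, 0.3066], E[r] = 0.0488, γ^t·E[r] = 0.039551, running G = 0.734863
t=3: π = [0.2129, 0.3032, 0.1746, 0.3093], E[r] = 0.0398, γ^t·E[r] = 0.029010, running G = 0.763874
t=4: π = [0.2121, 0.3047, 0.1734, 0.3097], E[r] = 0.0371, γ^t·E[r] = 0.024367, running G = 0.788241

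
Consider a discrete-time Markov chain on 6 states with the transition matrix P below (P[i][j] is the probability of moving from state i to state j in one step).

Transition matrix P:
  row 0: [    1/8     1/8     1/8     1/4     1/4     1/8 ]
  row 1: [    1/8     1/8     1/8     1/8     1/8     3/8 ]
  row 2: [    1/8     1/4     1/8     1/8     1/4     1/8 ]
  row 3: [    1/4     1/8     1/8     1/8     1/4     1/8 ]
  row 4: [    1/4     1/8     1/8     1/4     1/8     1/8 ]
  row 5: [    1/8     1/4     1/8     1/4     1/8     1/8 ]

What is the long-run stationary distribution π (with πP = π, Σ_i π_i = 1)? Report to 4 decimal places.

Balance equations π_j = Σ_i π_i·P[i][j]:
  π_0 = 1/8·π_0 + 1/8·π_1 + 1/8·π_2 + 1/4·π_3 + 1/4·π_4 + 1/8·π_5
  π_1 = 1/8·π_0 + 1/8·π_1 + 1/4·π_2 + 1/8·π_3 + 1/8·π_4 + 1/4·π_5
  π_2 = 1/8·π_0 + 1/8·π_1 + 1/8·π_2 + 1/8·π_3 + 1/8·π_4 + 1/8·π_5
  π_3 = 1/4·π_0 + 1/8·π_1 + 1/8·π_2 + 1/8·π_3 + 1/4·π_4 + 1/4·π_5
  π_4 = 1/4·π_0 + 1/8·π_1 + 1/4·π_2 + 1/4·π_3 + 1/8·π_4 + 1/8·π_5
  normalize: π_0 + π_1 + π_2 + π_3 + π_4 + π_5 = 1
Solving the linear system gives exactly π = [16/93, 5/31, 1/8, 425/2232, 415/2232, 41/248].

π = [0.1720, 0.1613, 0.1250, 0.1904, 0.1859, 0.1653]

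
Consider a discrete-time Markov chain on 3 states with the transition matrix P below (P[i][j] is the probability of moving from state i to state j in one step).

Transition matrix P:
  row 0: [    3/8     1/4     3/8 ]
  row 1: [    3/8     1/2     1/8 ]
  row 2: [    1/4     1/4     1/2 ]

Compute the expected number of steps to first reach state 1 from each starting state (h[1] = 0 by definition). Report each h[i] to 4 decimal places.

First-step conditioning: h[1] = 0; for i ≠ 1, h[i] = 1 + Σ_k P[i][k]·h[k].
  h[0] = 1 + 3/8·h[0] + 3/8·h[2]
  h[2] = 1 + 1/4·h[0] + 1/2·h[2]
Solving the 2×2 linear system over states ≠ 1 gives exactly h = [4, 0, 4] (h[1] = 0 is the target).

h = [4.0000, 0.0000, 4.0000]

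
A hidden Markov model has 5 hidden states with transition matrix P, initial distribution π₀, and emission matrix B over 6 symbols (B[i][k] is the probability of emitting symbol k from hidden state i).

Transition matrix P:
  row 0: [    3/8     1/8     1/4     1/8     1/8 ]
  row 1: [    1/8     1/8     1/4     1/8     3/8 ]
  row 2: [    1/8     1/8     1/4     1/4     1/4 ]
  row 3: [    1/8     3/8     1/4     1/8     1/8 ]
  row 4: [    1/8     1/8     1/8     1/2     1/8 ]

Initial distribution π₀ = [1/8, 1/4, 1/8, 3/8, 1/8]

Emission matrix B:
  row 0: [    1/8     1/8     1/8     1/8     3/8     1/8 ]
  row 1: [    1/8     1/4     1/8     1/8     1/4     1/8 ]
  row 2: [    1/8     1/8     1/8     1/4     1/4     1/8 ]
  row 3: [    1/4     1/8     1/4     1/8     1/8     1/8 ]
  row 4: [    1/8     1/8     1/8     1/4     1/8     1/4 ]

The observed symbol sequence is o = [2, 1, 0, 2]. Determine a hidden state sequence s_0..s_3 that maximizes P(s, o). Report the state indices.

t=0: δ = [1.562e-02, 3.125e-02, 1.562e-02, 9.375e-02, 1.562e-02]  (obs o_0=2)
t=1: δ = [1.465e-03, 8.789e-03, 2.930e-03, 1.465e-03, 1.465e-03]  ψ = [3, 3, 3, 3, 1]  (obs o_1=1)
t=2: δ = [1.373e-04, 1.373e-04, 2.747e-04, 2.747e-04, 4.120e-04]  ψ = [1, 1, 1, 1, 1]  (obs o_2=0)
t=3: δ = [6.437e-06, 1.287e-05, 8.583e-06, 5.150e-05, 8.583e-06]  ψ = [0, 3, 2, 4, 2]  (obs o_3=2)
backtrack: best end state = 3; path = [3, 1, 4, 3]

path = [3, 1, 4, 3]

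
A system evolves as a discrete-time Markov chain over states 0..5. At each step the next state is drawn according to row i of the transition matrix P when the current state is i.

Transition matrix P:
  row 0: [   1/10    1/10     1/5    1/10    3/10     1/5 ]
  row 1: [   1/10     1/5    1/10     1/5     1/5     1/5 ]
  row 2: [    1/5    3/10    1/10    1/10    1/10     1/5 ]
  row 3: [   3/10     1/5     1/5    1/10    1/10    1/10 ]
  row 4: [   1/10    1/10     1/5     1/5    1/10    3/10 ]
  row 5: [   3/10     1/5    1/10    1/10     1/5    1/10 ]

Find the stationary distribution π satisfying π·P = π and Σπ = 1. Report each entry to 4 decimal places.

π = [0.1789, 0.1797, 0.1486, 0.1352, 0.1723, 0.1852]

Balance equations π_j = Σ_i π_i·P[i][j]:
  π_0 = 1/10·π_0 + 1/10·π_1 + 1/5·π_2 + 3/10·π_3 + 1/10·π_4 + 3/10·π_5
  π_1 = 1/10·π_0 + 1/5·π_1 + 3/10·π_2 + 1/5·π_3 + 1/10·π_4 + 1/5·π_5
  π_2 = 1/5·π_0 + 1/10·π_1 + 1/10·π_2 + 1/5·π_3 + 1/5·π_4 + 1/10·π_5
  π_3 = 1/10·π_0 + 1/5·π_1 + 1/10·π_2 + 1/10·π_3 + 1/5·π_4 + 1/10·π_5
  π_4 = 3/10·π_0 + 1/5·π_1 + 1/10·π_2 + 1/10·π_3 + 1/10·π_4 + 1/5·π_5
  normalize: π_0 + π_1 + π_2 + π_3 + π_4 + π_5 = 1
Solving the linear system gives exactly π = [12089/67558, 12143/67558, 5021/33779, 4567/33779, 11639/67558, 12511/67558].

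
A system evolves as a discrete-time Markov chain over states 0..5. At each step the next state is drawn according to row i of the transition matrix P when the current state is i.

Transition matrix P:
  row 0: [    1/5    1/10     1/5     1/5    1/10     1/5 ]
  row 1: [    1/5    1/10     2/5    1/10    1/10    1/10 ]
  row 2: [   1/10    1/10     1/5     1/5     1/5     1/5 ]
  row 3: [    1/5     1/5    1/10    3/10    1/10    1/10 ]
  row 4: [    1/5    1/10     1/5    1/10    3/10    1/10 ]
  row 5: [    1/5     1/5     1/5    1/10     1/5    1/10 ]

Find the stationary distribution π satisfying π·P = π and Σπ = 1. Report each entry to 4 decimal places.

π = [0.1791, 0.1312, 0.2089, 0.1735, 0.1685, 0.1388]

Balance equations π_j = Σ_i π_i·P[i][j]:
  π_0 = 1/5·π_0 + 1/5·π_1 + 1/10·π_2 + 1/5·π_3 + 1/5·π_4 + 1/5·π_5
  π_1 = 1/10·π_0 + 1/10·π_1 + 1/10·π_2 + 1/5·π_3 + 1/10·π_4 + 1/5·π_5
  π_2 = 1/5·π_0 + 2/5·π_1 + 1/5·π_2 + 1/10·π_3 + 1/5·π_4 + 1/5·π_5
  π_3 = 1/5·π_0 + 1/10·π_1 + 1/5·π_2 + 3/10·π_3 + 1/10·π_4 + 1/10·π_5
  π_4 = 1/10·π_0 + 1/10·π_1 + 1/5·π_2 + 1/10·π_3 + 3/10·π_4 + 1/5·π_5
  normalize: π_0 + π_1 + π_2 + π_3 + π_4 + π_5 = 1
Solving the linear system gives exactly π = [451/2518, 5287/40288, 263/1259, 3495/20144, 6787/40288, 699/5036].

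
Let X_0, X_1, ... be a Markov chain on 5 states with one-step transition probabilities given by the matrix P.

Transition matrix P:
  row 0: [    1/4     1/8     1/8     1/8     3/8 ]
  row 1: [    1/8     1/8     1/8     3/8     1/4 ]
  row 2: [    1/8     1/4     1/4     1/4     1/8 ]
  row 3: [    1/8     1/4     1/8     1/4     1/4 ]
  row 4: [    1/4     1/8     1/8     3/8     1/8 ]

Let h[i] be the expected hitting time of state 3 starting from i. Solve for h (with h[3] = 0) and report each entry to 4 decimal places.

h = [4.1176, 3.1912, 3.6324, 0.0000, 3.2941]

First-step conditioning: h[3] = 0; for i ≠ 3, h[i] = 1 + Σ_k P[i][k]·h[k].
  h[0] = 1 + 1/4·h[0] + 1/8·h[1] + 1/8·h[2] + 3/8·h[4]
  h[1] = 1 + 1/8·h[0] + 1/8·h[1] + 1/8·h[2] + 1/4·h[4]
  h[2] = 1 + 1/8·h[0] + 1/4·h[1] + 1/4·h[2] + 1/8·h[4]
  h[4] = 1 + 1/4·h[0] + 1/8·h[1] + 1/8·h[2] + 1/8·h[4]
Solving the 4×4 linear system over states ≠ 3 gives exactly h = [70/17, 217/68, 247/68, 0, 56/17] (h[3] = 0 is the target).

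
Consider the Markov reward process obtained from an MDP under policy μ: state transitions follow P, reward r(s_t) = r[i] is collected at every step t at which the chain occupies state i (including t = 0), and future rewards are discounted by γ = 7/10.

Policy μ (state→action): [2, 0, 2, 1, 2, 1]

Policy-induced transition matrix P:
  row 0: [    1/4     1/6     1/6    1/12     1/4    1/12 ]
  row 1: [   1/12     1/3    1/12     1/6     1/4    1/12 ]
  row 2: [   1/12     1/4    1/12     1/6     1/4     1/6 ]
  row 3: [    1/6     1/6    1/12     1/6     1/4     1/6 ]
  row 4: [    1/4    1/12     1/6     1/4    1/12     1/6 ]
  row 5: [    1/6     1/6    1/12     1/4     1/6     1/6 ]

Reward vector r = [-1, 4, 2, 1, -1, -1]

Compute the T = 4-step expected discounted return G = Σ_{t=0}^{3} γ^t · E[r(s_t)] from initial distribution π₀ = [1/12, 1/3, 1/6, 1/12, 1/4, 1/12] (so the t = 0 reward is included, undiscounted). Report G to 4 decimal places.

t=0: π = [0.0833, 0.3333, 0.1667, 0.0833, 0.2500, 0.0833], E[r] = 1.3333, γ^t·E[r] = 1.333333, running G = 1.333333
t=1: π = [0.1528, 0.2153, 0.1111, 0.1875, 0.2014, 0.1319], E[r] = 0.7847, γ^t·E[r] = 0.549306, running G = 1.882639
t=2: π = [0.1690, 0.1950, 0.1128, 0.1817, 0.2054, 0.1360], E[r] = 0.6771, γ^t·E[r] = 0.331771, running G = 2.214410
t=3: π = [0.1722, 0.1915, 0.1145, 0.1810, 0.2044, 0.1363], E[r] = 0.6630, γ^t·E[r] = 0.227393, running G = 2.441803

G = 2.4418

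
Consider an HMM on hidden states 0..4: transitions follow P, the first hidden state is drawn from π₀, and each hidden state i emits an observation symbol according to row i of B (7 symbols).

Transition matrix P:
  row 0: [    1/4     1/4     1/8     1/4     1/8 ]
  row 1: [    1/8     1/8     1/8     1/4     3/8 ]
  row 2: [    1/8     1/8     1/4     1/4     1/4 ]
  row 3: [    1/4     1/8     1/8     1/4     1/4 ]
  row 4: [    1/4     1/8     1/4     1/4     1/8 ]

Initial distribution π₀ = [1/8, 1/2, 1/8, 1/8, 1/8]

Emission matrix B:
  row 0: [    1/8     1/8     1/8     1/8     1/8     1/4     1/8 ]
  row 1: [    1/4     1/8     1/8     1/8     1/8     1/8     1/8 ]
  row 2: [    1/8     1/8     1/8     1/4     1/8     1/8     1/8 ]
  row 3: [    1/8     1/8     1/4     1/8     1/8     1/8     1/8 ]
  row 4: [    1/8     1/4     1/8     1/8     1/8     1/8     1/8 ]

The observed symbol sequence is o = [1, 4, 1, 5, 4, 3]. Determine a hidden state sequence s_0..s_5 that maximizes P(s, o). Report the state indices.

t=0: δ = [1.562e-02, 6.250e-02, 1.562e-02, 1.562e-02, 3.125e-02]  (obs o_0=1)
t=1: δ = [9.766e-04, 9.766e-04, 9.766e-04, 1.953e-03, 2.930e-03]  ψ = [1, 1, 1, 1, 1]  (obs o_1=4)
t=2: δ = [9.155e-05, 4.578e-05, 9.155e-05, 9.155e-05, 1.221e-04]  ψ = [4, 4, 4, 4, 3]  (obs o_2=1)
t=3: δ = [7.629e-06, 2.861e-06, 3.815e-06, 3.815e-06, 2.861e-06]  ψ = [4, 0, 4, 4, 2]  (obs o_3=5)
t=4: δ = [2.384e-07, 2.384e-07, 1.192e-07, 2.384e-07, 1.341e-07]  ψ = [0, 0, 0, 0, 1]  (obs o_4=4)
t=5: δ = [7.451e-09, 7.451e-09, 8.382e-09, 7.451e-09, 1.118e-08]  ψ = [0, 0, 4, 0, 1]  (obs o_5=3)
backtrack: best end state = 4; path = [1, 3, 4, 0, 1, 4]

path = [1, 3, 4, 0, 1, 4]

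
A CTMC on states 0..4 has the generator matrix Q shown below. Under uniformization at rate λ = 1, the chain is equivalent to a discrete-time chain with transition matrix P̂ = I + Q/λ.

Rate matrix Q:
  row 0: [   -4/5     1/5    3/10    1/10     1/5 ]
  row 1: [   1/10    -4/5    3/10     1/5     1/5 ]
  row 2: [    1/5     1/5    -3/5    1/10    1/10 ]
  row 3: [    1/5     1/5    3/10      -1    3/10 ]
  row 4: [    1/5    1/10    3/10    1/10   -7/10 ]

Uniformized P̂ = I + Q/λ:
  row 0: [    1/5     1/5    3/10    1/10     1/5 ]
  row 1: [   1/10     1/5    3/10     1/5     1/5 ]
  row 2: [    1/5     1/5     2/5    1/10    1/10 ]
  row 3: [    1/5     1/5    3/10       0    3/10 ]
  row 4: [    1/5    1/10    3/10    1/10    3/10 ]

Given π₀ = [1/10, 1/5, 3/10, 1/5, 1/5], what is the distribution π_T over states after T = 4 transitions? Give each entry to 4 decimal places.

π = [0.1820, 0.1803, 0.3333, 0.1073, 0.1971]

t=0: π = [0.1000, 0.2000, 0.3000, 0.2000, 0.2000]
t=1: π = [0.1800, 0.1800, 0.3300, 0.1000, 0.2100]
t=2: π = [0.1820, 0.1790, 0.3330, 0.1080, 0.1980]
t=3: π = [0.1821, 0.1802, 0.3333, 0.1071, 0.1973]
t=4: π = [0.1820, 0.1803, 0.3333, 0.1073, 0.1971]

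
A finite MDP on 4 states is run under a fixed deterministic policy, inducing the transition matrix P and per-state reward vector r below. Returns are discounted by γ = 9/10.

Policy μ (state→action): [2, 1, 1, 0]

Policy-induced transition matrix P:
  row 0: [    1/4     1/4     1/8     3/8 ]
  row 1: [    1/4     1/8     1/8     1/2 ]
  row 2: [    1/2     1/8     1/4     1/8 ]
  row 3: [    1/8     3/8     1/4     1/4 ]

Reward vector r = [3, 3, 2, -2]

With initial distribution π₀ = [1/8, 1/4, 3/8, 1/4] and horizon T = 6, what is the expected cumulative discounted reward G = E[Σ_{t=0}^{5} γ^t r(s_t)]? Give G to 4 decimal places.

G = 6.0457

t=0: π = [0.1250, 0.2500, 0.3750, 0.2500], E[r] = 1.3750, γ^t·E[r] = 1.375000, running G = 1.375000
t=1: π = [0.3125, 0.2031, 0.2031, 0.2813], E[r] = 1.3906, γ^t·E[r] = 1.251563, running G = 2.626563
t=2: π = [0.2656, 0.2344, 0.1855, 0.3145], E[r] = 1.2422, γ^t·E[r] = 1.006172, running G = 3.632734
t=3: π = [0.2571, 0.2368, 0.1875, 0.3186], E[r] = 1.2195, γ^t·E[r] = 0.889003, running G = 4.521737
t=4: π = [0.2570, 0.2368, 0.1883, 0.3179], E[r] = 1.2222, γ^t·E[r] = 0.801904, running G = 5.323642
t=5: π = [0.2573, 0.2366, 0.1883, 0.3178], E[r] = 1.2228, γ^t·E[r] = 0.722025, running G = 6.045666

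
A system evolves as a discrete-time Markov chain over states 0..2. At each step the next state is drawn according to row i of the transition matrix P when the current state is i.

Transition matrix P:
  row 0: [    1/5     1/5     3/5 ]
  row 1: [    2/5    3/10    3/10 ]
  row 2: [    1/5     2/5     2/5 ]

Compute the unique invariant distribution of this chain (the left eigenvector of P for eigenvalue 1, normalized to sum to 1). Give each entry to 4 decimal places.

Balance equations π_j = Σ_i π_i·P[i][j]:
  π_0 = 1/5·π_0 + 2/5·π_1 + 1/5·π_2
  π_1 = 1/5·π_0 + 3/10·π_1 + 2/5·π_2
  normalize: π_0 + π_1 + π_2 = 1
Solving the linear system gives exactly π = [5/19, 6/19, 8/19].

π = [0.2632, 0.3158, 0.4211]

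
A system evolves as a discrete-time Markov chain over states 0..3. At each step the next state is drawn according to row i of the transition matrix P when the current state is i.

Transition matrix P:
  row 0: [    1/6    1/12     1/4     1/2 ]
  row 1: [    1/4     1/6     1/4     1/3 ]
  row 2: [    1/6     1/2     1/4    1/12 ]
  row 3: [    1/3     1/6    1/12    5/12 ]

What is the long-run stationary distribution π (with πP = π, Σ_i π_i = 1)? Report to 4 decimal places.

Balance equations π_j = Σ_i π_i·P[i][j]:
  π_0 = 1/6·π_0 + 1/4·π_1 + 1/6·π_2 + 1/3·π_3
  π_1 = 1/12·π_0 + 1/6·π_1 + 1/2·π_2 + 1/6·π_3
  π_2 = 1/4·π_0 + 1/4·π_1 + 1/4·π_2 + 1/12·π_3
  normalize: π_0 + π_1 + π_2 + π_3 = 1
Solving the linear system gives exactly π = [28/115, 169/805, 307/1610, 573/1610].

π = [0.2435, 0.2099, 0.1907, 0.3559]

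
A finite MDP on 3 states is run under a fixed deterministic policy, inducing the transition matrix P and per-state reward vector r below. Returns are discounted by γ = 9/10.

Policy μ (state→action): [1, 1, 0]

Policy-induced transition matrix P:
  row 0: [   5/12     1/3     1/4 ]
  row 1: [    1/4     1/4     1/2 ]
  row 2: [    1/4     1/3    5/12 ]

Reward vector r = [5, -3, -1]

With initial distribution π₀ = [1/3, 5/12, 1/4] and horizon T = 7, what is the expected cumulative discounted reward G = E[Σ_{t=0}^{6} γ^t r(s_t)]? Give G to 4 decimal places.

G = 0.9957

t=0: π = [0.3333, 0.4167, 0.2500], E[r] = 0.1667, γ^t·E[r] = 0.166667, running G = 0.166667
t=1: π = [0.3056, 0.2986, 0.3958], E[r] = 0.2361, γ^t·E[r] = 0.212500, running G = 0.379167
t=2: π = [0.3009, 0.3084, 0.3906], E[r] = 0.1887, γ^t·E[r] = 0.152813, running G = 0.531979
t=3: π = [0.3002, 0.3076, 0.3922], E[r] = 0.1857, γ^t·E[r] = 0.135352, running G = 0.667331
t=4: π = [0.3000, 0.3077, 0.3923], E[r] = 0.1848, γ^t·E[r] = 0.121221, running G = 0.788551
t=5: π = [0.3000, 0.3077, 0.3923], E[r] = 0.1846, γ^t·E[r] = 0.109029, running G = 0.897580
t=6: π = [0.3000, 0.3077, 0.3923], E[r] = 0.1846, γ^t·E[r] = 0.098114, running G = 0.995695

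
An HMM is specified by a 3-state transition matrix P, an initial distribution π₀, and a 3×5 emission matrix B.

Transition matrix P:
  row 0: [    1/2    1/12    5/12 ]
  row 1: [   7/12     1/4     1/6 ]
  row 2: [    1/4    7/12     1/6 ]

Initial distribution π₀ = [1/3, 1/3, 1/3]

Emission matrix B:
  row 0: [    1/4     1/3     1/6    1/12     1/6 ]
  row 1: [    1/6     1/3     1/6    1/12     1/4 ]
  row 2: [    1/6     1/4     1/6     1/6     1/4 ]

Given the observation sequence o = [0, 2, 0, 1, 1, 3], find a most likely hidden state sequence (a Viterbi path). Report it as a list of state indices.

t=0: δ = [8.333e-02, 5.556e-02, 5.556e-02]  (obs o_0=0)
t=1: δ = [6.944e-03, 5.401e-03, 5.787e-03]  ψ = [0, 2, 0]  (obs o_1=2)
t=2: δ = [8.681e-04, 5.626e-04, 4.823e-04]  ψ = [0, 2, 0]  (obs o_2=0)
t=3: δ = [1.447e-04, 9.377e-05, 9.042e-05]  ψ = [0, 2, 0]  (obs o_3=1)
t=4: δ = [2.411e-05, 1.758e-05, 1.507e-05]  ψ = [0, 2, 0]  (obs o_4=1)
t=5: δ = [1.005e-06, 7.326e-07, 1.674e-06]  ψ = [0, 2, 0]  (obs o_5=3)
backtrack: best end state = 2; path = [0, 0, 0, 0, 0, 2]

path = [0, 0, 0, 0, 0, 2]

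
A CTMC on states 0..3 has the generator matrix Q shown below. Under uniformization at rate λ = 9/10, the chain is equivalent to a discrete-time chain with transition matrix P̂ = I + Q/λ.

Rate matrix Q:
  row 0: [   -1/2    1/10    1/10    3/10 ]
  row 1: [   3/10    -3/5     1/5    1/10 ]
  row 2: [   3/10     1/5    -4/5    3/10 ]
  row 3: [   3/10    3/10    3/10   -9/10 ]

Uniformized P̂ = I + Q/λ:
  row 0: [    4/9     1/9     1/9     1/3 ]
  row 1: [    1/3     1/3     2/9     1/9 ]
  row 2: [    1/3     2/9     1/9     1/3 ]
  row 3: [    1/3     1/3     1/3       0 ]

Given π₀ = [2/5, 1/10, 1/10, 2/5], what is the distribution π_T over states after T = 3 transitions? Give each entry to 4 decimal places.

t=0: π = [0.4000, 0.1000, 0.1000, 0.4000]
t=1: π = [0.3778, 0.2333, 0.2111, 0.1778]
t=2: π = [0.3753, 0.2259, 0.1765, 0.2222]
t=3: π = [0.3750, 0.2303, 0.1856, 0.2091]

π = [0.3750, 0.2303, 0.1856, 0.2091]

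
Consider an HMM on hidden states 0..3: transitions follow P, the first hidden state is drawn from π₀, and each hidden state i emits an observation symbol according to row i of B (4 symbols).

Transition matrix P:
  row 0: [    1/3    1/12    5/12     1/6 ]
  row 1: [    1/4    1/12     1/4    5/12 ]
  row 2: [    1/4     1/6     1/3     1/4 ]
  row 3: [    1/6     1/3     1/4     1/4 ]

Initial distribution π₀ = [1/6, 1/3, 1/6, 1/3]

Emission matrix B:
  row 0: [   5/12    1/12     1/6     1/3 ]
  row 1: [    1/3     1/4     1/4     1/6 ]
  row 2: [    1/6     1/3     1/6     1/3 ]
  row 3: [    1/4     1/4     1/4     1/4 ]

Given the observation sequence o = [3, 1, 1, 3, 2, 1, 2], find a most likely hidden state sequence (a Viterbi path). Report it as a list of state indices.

t=0: δ = [5.556e-02, 5.556e-02, 5.556e-02, 8.333e-02]  (obs o_0=3)
t=1: δ = [1.543e-03, 6.944e-03, 7.716e-03, 5.787e-03]  ψ = [0, 3, 0, 1]  (obs o_1=1)
t=2: δ = [1.608e-04, 4.823e-04, 8.573e-04, 7.234e-04]  ψ = [2, 3, 2, 1]  (obs o_2=1)
t=3: δ = [7.144e-05, 4.019e-05, 9.526e-05, 5.358e-05]  ψ = [2, 3, 2, 2]  (obs o_3=3)
t=4: δ = [3.969e-06, 4.465e-06, 5.292e-06, 5.954e-06]  ψ = [0, 3, 2, 2]  (obs o_4=2)
t=5: δ = [1.103e-07, 4.961e-07, 5.880e-07, 4.651e-07]  ψ = [0, 3, 2, 1]  (obs o_5=1)
t=6: δ = [2.450e-08, 3.876e-08, 3.267e-08, 5.168e-08]  ψ = [2, 3, 2, 1]  (obs o_6=2)
backtrack: best end state = 3; path = [0, 2, 2, 2, 3, 1, 3]

path = [0, 2, 2, 2, 3, 1, 3]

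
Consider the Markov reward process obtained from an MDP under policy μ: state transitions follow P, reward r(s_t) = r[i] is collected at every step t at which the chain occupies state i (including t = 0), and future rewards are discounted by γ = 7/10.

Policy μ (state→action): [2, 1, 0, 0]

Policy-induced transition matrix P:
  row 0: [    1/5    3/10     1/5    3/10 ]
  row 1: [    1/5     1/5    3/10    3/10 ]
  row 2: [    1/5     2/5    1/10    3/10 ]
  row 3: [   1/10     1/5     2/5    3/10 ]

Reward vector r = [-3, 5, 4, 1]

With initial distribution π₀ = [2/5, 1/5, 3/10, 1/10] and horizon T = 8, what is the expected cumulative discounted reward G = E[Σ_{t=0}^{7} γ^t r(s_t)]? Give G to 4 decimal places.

G = 5.6860

t=0: π = [0.4000, 0.2000, 0.3000, 0.1000], E[r] = 1.1000, γ^t·E[r] = 1.100000, running G = 1.100000
t=1: π = [0.1900, 0.3000, 0.2100, 0.3000], E[r] = 2.0700, γ^t·E[r] = 1.449000, running G = 2.549000
t=2: π = [0.1700, 0.2610, 0.2690, 0.3000], E[r] = 2.1710, γ^t·E[r] = 1.063790, running G = 3.612790
t=3: π = [0.1700, 0.2708, 0.2592, 0.3000], E[r] = 2.1808, γ^t·E[r] = 0.748014, running G = 4.360804
t=4: π = [0.1700, 0.2688, 0.2612, 0.3000], E[r] = 2.1788, γ^t·E[r] = 0.523139, running G = 4.883944
t=5: π = [0.1700, 0.2692, 0.2608, 0.3000], E[r] = 2.1792, γ^t·E[r] = 0.366264, running G = 5.250207
t=6: π = [0.1700, 0.2692, 0.2608, 0.3000], E[r] = 2.1792, γ^t·E[r] = 0.256375, running G = 5.506583
t=7: π = [0.1700, 0.2692, 0.2608, 0.3000], E[r] = 2.1792, γ^t·E[r] = 0.179464, running G = 5.686047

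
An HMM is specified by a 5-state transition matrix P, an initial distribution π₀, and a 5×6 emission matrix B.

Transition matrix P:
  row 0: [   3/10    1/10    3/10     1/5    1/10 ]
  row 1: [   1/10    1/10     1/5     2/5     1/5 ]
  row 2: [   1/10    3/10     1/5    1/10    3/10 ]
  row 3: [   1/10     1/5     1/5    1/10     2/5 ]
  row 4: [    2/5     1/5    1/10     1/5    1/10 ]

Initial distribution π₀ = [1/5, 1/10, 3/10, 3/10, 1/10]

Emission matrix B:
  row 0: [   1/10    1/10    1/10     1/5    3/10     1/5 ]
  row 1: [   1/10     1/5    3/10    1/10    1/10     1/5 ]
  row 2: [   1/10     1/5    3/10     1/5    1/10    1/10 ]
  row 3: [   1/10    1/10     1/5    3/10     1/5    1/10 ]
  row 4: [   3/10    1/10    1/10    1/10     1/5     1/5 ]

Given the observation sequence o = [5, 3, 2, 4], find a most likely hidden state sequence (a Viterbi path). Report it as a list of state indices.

t=0: δ = [4.000e-02, 2.000e-02, 3.000e-02, 3.000e-02, 2.000e-02]  (obs o_0=5)
t=1: δ = [2.400e-03, 9.000e-04, 2.400e-03, 2.400e-03, 1.200e-03]  ψ = [0, 2, 0, 0, 3]  (obs o_1=3)
t=2: δ = [7.200e-05, 2.160e-04, 2.160e-04, 9.600e-05, 9.600e-05]  ψ = [0, 2, 0, 0, 3]  (obs o_2=2)
t=3: δ = [1.152e-05, 6.480e-06, 4.320e-06, 1.728e-05, 1.296e-05]  ψ = [4, 2, 1, 1, 2]  (obs o_3=4)
backtrack: best end state = 3; path = [0, 2, 1, 3]

path = [0, 2, 1, 3]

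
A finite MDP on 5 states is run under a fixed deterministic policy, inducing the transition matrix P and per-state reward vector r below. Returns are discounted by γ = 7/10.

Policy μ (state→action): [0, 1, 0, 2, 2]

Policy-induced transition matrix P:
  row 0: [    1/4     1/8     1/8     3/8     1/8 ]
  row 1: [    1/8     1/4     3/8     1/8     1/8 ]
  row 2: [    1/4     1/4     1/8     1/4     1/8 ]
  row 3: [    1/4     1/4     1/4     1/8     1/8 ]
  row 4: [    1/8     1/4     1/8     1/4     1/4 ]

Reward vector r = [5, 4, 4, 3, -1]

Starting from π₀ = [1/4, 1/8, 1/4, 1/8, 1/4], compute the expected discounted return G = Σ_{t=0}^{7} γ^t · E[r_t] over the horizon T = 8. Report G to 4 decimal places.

G = 9.8041

t=0: π = [0.2500, 0.1250, 0.2500, 0.1250, 0.2500], E[r] = 2.8750, γ^t·E[r] = 2.875000, running G = 2.875000
t=1: π = [0.2031, 0.2188, 0.1719, 0.2500, 0.1563], E[r] = 3.1719, γ^t·E[r] = 2.220313, running G = 5.095313
t=2: π = [0.2031, 0.2246, 0.2109, 0.2168, 0.1445], E[r] = 3.2637, γ^t·E[r] = 1.599199, running G = 6.694512
t=3: π = [0.2039, 0.2246, 0.2083, 0.2202, 0.1431], E[r] = 3.2683, γ^t·E[r] = 1.121031, running G = 7.815542
t=4: π = [0.2040, 0.2245, 0.2087, 0.2199, 0.1429], E[r] = 3.2697, γ^t·E[r] = 0.785066, running G = 8.600608
t=5: π = [0.2041, 0.2245, 0.2086, 0.2200, 0.1429], E[r] = 3.2698, γ^t·E[r] = 0.549558, running G = 9.150166
t=6: π = [0.2041, 0.2245, 0.2086, 0.2200, 0.1429], E[r] = 3.2698, γ^t·E[r] = 0.384693, running G = 9.534860
t=7: π = [0.2041, 0.2245, 0.2086, 0.2200, 0.1429], E[r] = 3.2698, γ^t·E[r] = 0.269285, running G = 9.804145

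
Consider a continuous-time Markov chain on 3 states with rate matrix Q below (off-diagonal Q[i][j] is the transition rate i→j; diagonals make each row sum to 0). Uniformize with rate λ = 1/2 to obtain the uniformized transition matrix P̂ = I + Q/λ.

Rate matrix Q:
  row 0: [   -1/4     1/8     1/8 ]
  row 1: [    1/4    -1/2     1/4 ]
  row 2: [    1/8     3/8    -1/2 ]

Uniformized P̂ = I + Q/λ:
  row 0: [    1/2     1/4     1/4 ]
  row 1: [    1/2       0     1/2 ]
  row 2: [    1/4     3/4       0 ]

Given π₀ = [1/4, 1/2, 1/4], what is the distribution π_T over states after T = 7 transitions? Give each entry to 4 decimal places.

t=0: π = [0.2500, 0.5000, 0.2500]
t=1: π = [0.4375, 0.2500, 0.3125]
t=2: π = [0.4219, 0.3438, 0.2344]
t=3: π = [0.4414, 0.2813, 0.2773]
t=4: π = [0.4307, 0.3184, 0.2510]
t=5: π = [0.4373, 0.2959, 0.2668]
t=6: π = [0.4333, 0.3094, 0.2573]
t=7: π = [0.4357, 0.3013, 0.2630]

π = [0.4357, 0.3013, 0.2630]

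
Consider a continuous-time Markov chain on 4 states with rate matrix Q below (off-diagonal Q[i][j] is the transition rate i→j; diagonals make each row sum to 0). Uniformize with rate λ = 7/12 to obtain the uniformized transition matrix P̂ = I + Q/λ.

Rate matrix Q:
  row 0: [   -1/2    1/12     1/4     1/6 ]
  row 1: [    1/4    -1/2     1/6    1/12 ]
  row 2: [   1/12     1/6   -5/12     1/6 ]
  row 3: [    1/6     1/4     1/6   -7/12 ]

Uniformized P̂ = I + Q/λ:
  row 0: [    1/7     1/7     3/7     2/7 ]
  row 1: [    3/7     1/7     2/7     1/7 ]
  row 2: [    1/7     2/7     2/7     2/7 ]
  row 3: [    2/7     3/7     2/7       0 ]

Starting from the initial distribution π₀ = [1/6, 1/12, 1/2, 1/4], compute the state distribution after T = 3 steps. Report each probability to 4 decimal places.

t=0: π = [0.1667, 0.0833, 0.5000, 0.2500]
t=1: π = [0.2024, 0.2857, 0.3095, 0.2024]
t=2: π = [0.2534, 0.2449, 0.3146, 0.1871]
t=3: π = [0.2396, 0.2413, 0.3219, 0.1973]

π = [0.2396, 0.2413, 0.3219, 0.1973]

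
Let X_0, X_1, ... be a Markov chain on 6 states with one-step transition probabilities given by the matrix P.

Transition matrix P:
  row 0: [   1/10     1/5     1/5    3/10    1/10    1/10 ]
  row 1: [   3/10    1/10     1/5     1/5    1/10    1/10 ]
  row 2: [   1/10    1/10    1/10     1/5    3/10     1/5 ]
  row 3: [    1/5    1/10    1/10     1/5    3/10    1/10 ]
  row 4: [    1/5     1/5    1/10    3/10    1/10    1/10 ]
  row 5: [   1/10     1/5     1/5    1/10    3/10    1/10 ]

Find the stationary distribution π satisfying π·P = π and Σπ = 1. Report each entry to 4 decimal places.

Balance equations π_j = Σ_i π_i·P[i][j]:
  π_0 = 1/10·π_0 + 3/10·π_1 + 1/10·π_2 + 1/5·π_3 + 1/5·π_4 + 1/10·π_5
  π_1 = 1/5·π_0 + 1/10·π_1 + 1/10·π_2 + 1/10·π_3 + 1/5·π_4 + 1/5·π_5
  π_2 = 1/5·π_0 + 1/5·π_1 + 1/10·π_2 + 1/10·π_3 + 1/10·π_4 + 1/5·π_5
  π_3 = 3/10·π_0 + 1/5·π_1 + 1/5·π_2 + 1/5·π_3 + 3/10·π_4 + 1/10·π_5
  π_4 = 1/10·π_0 + 1/10·π_1 + 3/10·π_2 + 3/10·π_3 + 1/10·π_4 + 3/10·π_5
  normalize: π_0 + π_1 + π_2 + π_3 + π_4 + π_5 = 1
Solving the linear system gives exactly π = [2861/16647, 4937/33294, 796/5549, 7505/33294, 6547/33294, 1269/11098].

π = [0.1719, 0.1483, 0.1434, 0.2254, 0.1966, 0.1143]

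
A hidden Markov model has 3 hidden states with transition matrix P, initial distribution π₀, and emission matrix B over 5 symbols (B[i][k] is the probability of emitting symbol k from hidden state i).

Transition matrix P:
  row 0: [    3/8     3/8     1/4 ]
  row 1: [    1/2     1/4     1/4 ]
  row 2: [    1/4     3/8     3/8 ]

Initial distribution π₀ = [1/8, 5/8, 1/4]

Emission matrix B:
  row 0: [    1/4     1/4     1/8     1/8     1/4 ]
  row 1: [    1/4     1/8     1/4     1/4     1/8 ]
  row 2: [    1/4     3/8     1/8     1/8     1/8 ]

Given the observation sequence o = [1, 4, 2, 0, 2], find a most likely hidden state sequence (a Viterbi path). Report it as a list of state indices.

t=0: δ = [3.125e-02, 7.812e-02, 9.375e-02]  (obs o_0=1)
t=1: δ = [9.766e-03, 4.395e-03, 4.395e-03]  ψ = [1, 2, 2]  (obs o_1=4)
t=2: δ = [4.578e-04, 9.155e-04, 3.052e-04]  ψ = [0, 0, 0]  (obs o_2=2)
t=3: δ = [1.144e-04, 5.722e-05, 5.722e-05]  ψ = [1, 1, 1]  (obs o_3=0)
t=4: δ = [5.364e-06, 1.073e-05, 3.576e-06]  ψ = [0, 0, 0]  (obs o_4=2)
backtrack: best end state = 1; path = [1, 0, 1, 0, 1]

path = [1, 0, 1, 0, 1]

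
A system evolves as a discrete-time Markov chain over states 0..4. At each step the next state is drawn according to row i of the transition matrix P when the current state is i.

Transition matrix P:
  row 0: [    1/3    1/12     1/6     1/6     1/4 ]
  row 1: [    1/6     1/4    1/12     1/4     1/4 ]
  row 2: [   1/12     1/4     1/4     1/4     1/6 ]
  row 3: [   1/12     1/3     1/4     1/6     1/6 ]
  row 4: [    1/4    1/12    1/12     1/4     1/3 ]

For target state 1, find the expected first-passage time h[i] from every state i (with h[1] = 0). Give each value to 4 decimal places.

h = [6.1190, 0.0000, 4.8612, 4.4873, 6.0850]

First-step conditioning: h[1] = 0; for i ≠ 1, h[i] = 1 + Σ_k P[i][k]·h[k].
  h[0] = 1 + 1/3·h[0] + 1/6·h[2] + 1/6·h[3] + 1/4·h[4]
  h[2] = 1 + 1/12·h[0] + 1/4·h[2] + 1/4·h[3] + 1/6·h[4]
  h[3] = 1 + 1/12·h[0] + 1/4·h[2] + 1/6·h[3] + 1/6·h[4]
  h[4] = 1 + 1/4·h[0] + 1/12·h[2] + 1/4·h[3] + 1/3·h[4]
Solving the 4×4 linear system over states ≠ 1 gives exactly h = [2160/353, 0, 1716/353, 1584/353, 2148/353] (h[1] = 0 is the target).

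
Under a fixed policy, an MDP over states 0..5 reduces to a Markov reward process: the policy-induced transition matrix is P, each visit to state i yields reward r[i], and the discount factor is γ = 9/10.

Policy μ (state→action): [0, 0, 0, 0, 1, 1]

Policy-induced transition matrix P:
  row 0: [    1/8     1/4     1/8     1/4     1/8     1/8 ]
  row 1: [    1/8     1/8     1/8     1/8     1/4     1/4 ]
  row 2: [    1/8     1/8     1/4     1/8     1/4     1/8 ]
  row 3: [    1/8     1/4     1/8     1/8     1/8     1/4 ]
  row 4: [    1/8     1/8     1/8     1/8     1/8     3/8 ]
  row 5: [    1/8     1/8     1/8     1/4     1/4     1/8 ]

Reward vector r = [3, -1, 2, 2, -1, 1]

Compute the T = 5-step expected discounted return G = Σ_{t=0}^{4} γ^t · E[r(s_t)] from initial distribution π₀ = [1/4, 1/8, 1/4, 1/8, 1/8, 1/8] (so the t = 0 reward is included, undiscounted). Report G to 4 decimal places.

t=0: π = [0.2500, 0.1250, 0.2500, 0.1250, 0.1250, 0.1250], E[r] = 1.3750, γ^t·E[r] = 1.375000, running G = 1.375000
t=1: π = [0.1250, 0.1719, 0.1563, 0.1719, 0.1875, 0.1875], E[r] = 0.8594, γ^t·E[r] = 0.773438, running G = 2.148438
t=2: π = [0.1250, 0.1621, 0.1445, 0.1641, 0.1895, 0.2148], E[r] = 0.8555, γ^t·E[r] = 0.692930, running G = 2.841367
t=3: π = [0.1250, 0.1611, 0.1431, 0.1675, 0.1902, 0.2131], E[r] = 0.8579, γ^t·E[r] = 0.625417, running G = 3.466784
t=4: π = [0.1250, 0.1616, 0.1429, 0.1673, 0.1897, 0.2136], E[r] = 0.8577, γ^t·E[r] = 0.562735, running G = 4.029518

G = 4.0295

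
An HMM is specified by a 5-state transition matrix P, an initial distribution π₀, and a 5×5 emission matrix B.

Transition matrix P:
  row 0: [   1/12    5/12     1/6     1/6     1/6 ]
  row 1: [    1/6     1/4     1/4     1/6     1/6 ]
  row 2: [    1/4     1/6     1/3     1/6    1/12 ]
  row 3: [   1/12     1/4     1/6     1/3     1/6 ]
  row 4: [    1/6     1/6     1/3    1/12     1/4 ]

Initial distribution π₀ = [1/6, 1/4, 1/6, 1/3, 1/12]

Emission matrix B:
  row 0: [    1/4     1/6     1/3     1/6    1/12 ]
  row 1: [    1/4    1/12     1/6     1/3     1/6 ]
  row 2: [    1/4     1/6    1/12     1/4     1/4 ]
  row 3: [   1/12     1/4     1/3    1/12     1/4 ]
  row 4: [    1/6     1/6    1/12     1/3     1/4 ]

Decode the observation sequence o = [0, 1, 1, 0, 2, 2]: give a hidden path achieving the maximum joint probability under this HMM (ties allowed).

t=0: δ = [4.167e-02, 6.250e-02, 4.167e-02, 2.778e-02, 1.389e-02]  (obs o_0=0)
t=1: δ = [1.736e-03, 1.447e-03, 2.604e-03, 2.604e-03, 1.736e-03]  ψ = [1, 0, 1, 1, 1]  (obs o_1=1)
t=2: δ = [1.085e-04, 6.028e-05, 1.447e-04, 2.170e-04, 7.234e-05]  ψ = [2, 0, 2, 3, 3]  (obs o_2=1)
t=3: δ = [9.042e-06, 1.356e-05, 1.206e-05, 6.028e-06, 6.028e-06]  ψ = [2, 3, 2, 3, 3]  (obs o_3=0)
t=4: δ = [1.005e-06, 6.279e-07, 3.349e-07, 7.535e-07, 1.884e-07]  ψ = [2, 0, 2, 1, 1]  (obs o_4=2)
t=5: δ = [3.489e-08, 6.977e-08, 1.395e-08, 8.372e-08, 1.395e-08]  ψ = [1, 0, 0, 3, 0]  (obs o_5=2)
backtrack: best end state = 3; path = [1, 3, 3, 1, 3, 3]

path = [1, 3, 3, 1, 3, 3]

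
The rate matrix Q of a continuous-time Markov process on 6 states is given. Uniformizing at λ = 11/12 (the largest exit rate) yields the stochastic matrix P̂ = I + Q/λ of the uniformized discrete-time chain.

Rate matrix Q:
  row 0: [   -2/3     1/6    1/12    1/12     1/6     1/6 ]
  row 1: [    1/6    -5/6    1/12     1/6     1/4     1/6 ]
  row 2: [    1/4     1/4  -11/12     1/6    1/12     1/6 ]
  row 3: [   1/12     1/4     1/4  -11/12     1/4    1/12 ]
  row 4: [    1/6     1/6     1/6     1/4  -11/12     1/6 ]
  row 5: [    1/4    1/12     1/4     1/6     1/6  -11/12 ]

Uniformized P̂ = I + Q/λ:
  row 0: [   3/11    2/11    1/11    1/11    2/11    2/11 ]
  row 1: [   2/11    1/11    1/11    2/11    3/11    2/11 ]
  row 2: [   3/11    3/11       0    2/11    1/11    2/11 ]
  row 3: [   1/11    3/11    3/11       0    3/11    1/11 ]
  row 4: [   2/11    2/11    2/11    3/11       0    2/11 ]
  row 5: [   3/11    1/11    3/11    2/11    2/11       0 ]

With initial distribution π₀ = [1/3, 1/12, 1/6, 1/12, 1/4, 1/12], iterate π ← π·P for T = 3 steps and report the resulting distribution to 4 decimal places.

π = [0.2143, 0.1799, 0.1449, 0.1521, 0.1652, 0.1435]

t=0: π = [0.3333, 0.0833, 0.1667, 0.0833, 0.2500, 0.0833]
t=1: π = [0.2273, 0.1894, 0.1288, 0.1591, 0.1364, 0.1591]
t=2: π = [0.2142, 0.1763, 0.1494, 0.1446, 0.1770, 0.1384]
t=3: π = [0.2143, 0.1799, 0.1449, 0.1521, 0.1652, 0.1435]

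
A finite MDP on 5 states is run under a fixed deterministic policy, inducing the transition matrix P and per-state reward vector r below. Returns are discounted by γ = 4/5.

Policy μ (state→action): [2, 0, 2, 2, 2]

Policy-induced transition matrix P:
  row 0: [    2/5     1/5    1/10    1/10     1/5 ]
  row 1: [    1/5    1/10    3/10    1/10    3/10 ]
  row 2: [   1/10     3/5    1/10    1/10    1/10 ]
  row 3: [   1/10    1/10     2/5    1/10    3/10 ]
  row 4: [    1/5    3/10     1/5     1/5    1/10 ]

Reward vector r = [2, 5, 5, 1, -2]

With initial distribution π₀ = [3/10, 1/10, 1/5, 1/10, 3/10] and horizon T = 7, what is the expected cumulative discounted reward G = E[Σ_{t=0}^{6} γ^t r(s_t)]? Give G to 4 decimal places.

t=0: π = [0.3000, 0.1000, 0.2000, 0.1000, 0.3000], E[r] = 1.6000, γ^t·E[r] = 1.600000, running G = 1.600000
t=1: π = [0.2300, 0.2900, 0.1800, 0.1300, 0.1700], E[r] = 2.6000, γ^t·E[r] = 2.080000, running G = 3.680000
t=2: π = [0.2150, 0.2470, 0.2140, 0.1170, 0.2070], E[r] = 2.4380, γ^t·E[r] = 1.560320, running G = 5.240320
t=3: π = [0.2099, 0.2699, 0.2052, 0.1207, 0.1943], E[r] = 2.5274, γ^t·E[r] = 1.294029, running G = 6.534349
t=4: π = [0.2094, 0.2625, 0.2096, 0.1194, 0.1991], E[r] = 2.5003, γ^t·E[r] = 1.024139, running G = 7.558488
t=5: π = [0.2090, 0.2656, 0.2082, 0.1199, 0.1973], E[r] = 2.5122, γ^t·E[r] = 0.823208, running G = 8.381696
t=6: π = [0.2090, 0.2645, 0.2088, 0.1197, 0.1980], E[r] = 2.5082, γ^t·E[r] = 0.657503, running G = 9.039200

G = 9.0392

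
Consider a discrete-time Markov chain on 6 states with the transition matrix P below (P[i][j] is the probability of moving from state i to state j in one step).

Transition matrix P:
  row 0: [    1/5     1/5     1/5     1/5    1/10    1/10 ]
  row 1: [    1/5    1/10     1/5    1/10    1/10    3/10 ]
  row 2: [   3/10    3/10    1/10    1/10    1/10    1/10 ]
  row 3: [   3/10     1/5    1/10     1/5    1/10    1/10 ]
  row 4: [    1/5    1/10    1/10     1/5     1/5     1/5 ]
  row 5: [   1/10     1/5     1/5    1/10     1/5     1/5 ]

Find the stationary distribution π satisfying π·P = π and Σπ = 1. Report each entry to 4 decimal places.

π = [0.2139, 0.1843, 0.1565, 0.1493, 0.1296, 0.1665]

Balance equations π_j = Σ_i π_i·P[i][j]:
  π_0 = 1/5·π_0 + 1/5·π_1 + 3/10·π_2 + 3/10·π_3 + 1/5·π_4 + 1/10·π_5
  π_1 = 1/5·π_0 + 1/10·π_1 + 3/10·π_2 + 1/5·π_3 + 1/10·π_4 + 1/5·π_5
  π_2 = 1/5·π_0 + 1/5·π_1 + 1/10·π_2 + 1/10·π_3 + 1/10·π_4 + 1/5·π_5
  π_3 = 1/5·π_0 + 1/10·π_1 + 1/10·π_2 + 1/5·π_3 + 1/5·π_4 + 1/10·π_5
  π_4 = 1/10·π_0 + 1/10·π_1 + 1/10·π_2 + 1/10·π_3 + 1/5·π_4 + 1/5·π_5
  normalize: π_0 + π_1 + π_2 + π_3 + π_4 + π_5 = 1
Solving the linear system gives exactly π = [685/3202, 295/1601, 501/3202, 239/1601, 415/3202, 533/3202].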